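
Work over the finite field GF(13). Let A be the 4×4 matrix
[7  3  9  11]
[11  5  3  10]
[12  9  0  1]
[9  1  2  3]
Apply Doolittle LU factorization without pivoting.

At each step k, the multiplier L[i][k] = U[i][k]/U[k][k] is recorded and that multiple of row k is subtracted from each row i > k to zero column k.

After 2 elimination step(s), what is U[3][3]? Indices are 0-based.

U[3][3] = 7

[col 0] pivot 7
  R1 -= 9*R0 → (0, 4, 0, 2)  (L[1][0] := 9)
  R2 -= 11*R0 → (0, 2, 5, 10)  (L[2][0] := 11)
  R3 -= 5*R0 → (0, 12, 9, 0)  (L[3][0] := 5)
[col 1] pivot 4
  R2 -= 7*R1 → (0, 0, 5, 9)  (L[2][1] := 7)
  R3 -= 3*R1 → (0, 0, 9, 7)  (L[3][1] := 3)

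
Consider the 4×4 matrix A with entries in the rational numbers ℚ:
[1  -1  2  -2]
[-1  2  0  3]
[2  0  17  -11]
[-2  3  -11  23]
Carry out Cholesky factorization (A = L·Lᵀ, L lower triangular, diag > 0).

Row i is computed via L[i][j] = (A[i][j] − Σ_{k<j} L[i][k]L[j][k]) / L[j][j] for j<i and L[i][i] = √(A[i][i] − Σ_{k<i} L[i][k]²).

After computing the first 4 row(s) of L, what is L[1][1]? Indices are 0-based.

L[1][1] = 1

Step 1: L[0][0] = √(1) = 1.
  L[1][0] = (-1) / L[0][0] = -1.
Step 2: L[1][1] = √(1) = 1.
  L[2][0] = (2) / L[0][0] = 2.
  L[2][1] = (2) / L[1][1] = 2.
Step 3: L[2][2] = √(9) = 3.
  L[3][0] = (-2) / L[0][0] = -2.
  L[3][1] = (1) / L[1][1] = 1.
  L[3][2] = (-9) / L[2][2] = -3.
Step 4: L[3][3] = √(9) = 3.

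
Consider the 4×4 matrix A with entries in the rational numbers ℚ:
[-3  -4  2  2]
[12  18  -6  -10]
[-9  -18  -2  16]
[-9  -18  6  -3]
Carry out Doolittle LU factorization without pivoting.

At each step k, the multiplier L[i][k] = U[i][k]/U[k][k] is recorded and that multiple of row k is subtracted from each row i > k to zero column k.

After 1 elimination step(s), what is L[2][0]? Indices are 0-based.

[col 0] pivot -3
  R1 -= -4*R0 → (0, 2, 2, -2)  (L[1][0] := -4)
  R2 -= 3*R0 → (0, -6, -8, 10)  (L[2][0] := 3)
  R3 -= 3*R0 → (0, -6, 0, -9)  (L[3][0] := 3)

L[2][0] = 3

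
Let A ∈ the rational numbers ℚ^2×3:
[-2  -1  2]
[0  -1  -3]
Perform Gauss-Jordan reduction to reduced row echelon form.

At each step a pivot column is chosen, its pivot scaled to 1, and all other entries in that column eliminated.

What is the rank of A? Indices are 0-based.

step 1: normalize row 0 (÷-2) = (1, 1/2, -1)
step 2: normalize row 1 (÷-1) = (0, 1, 3)
  row 0: subtract 1/2×row1 = (1, 0, -5/2)

rank = 2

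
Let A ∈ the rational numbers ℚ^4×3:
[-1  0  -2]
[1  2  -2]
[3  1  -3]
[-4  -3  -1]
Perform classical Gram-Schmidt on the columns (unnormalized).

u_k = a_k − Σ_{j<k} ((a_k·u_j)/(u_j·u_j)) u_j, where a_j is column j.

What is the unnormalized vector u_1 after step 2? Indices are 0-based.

Step 1: u_0 = a_0 = (-1, 1, 3, -4).
Step 2: u_1 = a_1 − (17/27)·u_0 = (17/27, 37/27, -8/9, -13/27).

u_1 = (17/27, 37/27, -8/9, -13/27)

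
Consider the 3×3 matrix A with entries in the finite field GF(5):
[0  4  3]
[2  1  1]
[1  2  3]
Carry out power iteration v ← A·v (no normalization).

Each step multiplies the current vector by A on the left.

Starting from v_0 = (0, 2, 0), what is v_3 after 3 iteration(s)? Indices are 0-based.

v_0 = (0, 2, 0).
v_1 = A·v_0 = (3, 2, 4).
v_2 = A·v_1 = (0, 2, 4).
v_3 = A·v_2 = (0, 1, 1).

v_3 = (0, 1, 1)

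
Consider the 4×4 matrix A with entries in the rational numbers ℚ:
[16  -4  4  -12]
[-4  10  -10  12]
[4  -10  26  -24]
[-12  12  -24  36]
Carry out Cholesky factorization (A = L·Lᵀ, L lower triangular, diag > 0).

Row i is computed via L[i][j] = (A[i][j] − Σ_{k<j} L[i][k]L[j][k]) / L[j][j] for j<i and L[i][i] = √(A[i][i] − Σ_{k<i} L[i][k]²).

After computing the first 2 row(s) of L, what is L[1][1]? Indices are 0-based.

L[1][1] = 3

Step 1: L[0][0] = √(16) = 4.
  L[1][0] = (-4) / L[0][0] = -1.
Step 2: L[1][1] = √(9) = 3.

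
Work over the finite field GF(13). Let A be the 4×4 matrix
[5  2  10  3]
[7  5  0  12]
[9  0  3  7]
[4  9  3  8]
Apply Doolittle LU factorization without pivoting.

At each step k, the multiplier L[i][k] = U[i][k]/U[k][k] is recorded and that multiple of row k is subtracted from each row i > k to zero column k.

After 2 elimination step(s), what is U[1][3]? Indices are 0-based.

U[1][3] = 0

k=0: U[0][0]=5
  eliminate (1,0): mult=4, new row 1: (0, 10, 12, 0); set L[1][0]=4
  eliminate (2,0): mult=7, new row 2: (0, 12, 11, 12); set L[2][0]=7
  eliminate (3,0): mult=6, new row 3: (0, 10, 8, 3); set L[3][0]=6
k=1: U[1][1]=10
  eliminate (2,1): mult=9, new row 2: (0, 0, 7, 12); set L[2][1]=9
  eliminate (3,1): mult=1, new row 3: (0, 0, 9, 3); set L[3][1]=1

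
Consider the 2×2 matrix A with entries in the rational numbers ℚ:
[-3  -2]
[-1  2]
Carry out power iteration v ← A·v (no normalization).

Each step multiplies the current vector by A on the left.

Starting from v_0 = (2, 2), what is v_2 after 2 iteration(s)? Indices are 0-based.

v_2 = (26, 14)

v_0 = (2, 2).
v_1 = A·v_0 = (-10, 2).
v_2 = A·v_1 = (26, 14).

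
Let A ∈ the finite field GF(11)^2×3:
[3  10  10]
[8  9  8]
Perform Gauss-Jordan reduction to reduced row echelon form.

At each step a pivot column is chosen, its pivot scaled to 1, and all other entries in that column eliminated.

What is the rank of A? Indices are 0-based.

step 1: normalize row 0 (÷3) = (1, 7, 7)
  row 1: subtract 8×row0 = (0, 8, 7)
step 2: normalize row 1 (÷8) = (0, 1, 5)
  row 0: subtract 7×row1 = (1, 0, 5)

rank = 2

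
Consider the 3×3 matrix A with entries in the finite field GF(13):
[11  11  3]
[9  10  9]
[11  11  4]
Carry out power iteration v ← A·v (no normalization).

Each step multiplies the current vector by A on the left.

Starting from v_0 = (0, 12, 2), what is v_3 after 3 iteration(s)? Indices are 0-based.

v_3 = (12, 4, 7)

v_0 = (0, 12, 2).
v_1 = A·v_0 = (8, 8, 10).
v_2 = A·v_1 = (11, 8, 8).
v_3 = A·v_2 = (12, 4, 7).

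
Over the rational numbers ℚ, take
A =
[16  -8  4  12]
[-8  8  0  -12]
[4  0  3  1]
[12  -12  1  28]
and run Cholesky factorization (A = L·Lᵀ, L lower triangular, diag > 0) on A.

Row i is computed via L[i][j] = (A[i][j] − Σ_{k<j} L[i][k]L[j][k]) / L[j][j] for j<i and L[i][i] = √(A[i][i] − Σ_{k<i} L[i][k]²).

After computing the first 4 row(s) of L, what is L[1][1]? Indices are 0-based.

Step 1: L[0][0] = √(16) = 4.
  L[1][0] = (-8) / L[0][0] = -2.
Step 2: L[1][1] = √(4) = 2.
  L[2][0] = (4) / L[0][0] = 1.
  L[2][1] = (2) / L[1][1] = 1.
Step 3: L[2][2] = √(1) = 1.
  L[3][0] = (12) / L[0][0] = 3.
  L[3][1] = (-6) / L[1][1] = -3.
  L[3][2] = (1) / L[2][2] = 1.
Step 4: L[3][3] = √(9) = 3.

L[1][1] = 2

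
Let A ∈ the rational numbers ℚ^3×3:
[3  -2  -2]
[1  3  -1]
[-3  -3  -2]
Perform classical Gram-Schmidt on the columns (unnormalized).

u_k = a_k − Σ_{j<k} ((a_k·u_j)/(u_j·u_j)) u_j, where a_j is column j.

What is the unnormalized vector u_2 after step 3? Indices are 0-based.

Step 1: u_0 = a_0 = (3, 1, -3).
Step 2: u_1 = a_1 − (6/19)·u_0 = (-56/19, 51/19, -39/19).
Step 3: u_2 = a_2 − (-1/19)·u_0 − (139/382)·u_1 = (-147/191, -735/382, -539/382).

u_2 = (-147/191, -735/382, -539/382)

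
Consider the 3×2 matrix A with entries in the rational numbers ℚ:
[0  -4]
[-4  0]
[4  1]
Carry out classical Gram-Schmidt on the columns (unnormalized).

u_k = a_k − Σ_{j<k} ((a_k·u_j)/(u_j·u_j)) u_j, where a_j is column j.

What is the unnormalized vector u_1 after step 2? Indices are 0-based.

Step 1: u_0 = a_0 = (0, -4, 4).
Step 2: u_1 = a_1 − (1/8)·u_0 = (-4, 1/2, 1/2).

u_1 = (-4, 1/2, 1/2)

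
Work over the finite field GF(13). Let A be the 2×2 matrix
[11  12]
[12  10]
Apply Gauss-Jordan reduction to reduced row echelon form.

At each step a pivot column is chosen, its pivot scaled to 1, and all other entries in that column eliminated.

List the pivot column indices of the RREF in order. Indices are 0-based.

pivot columns: 0, 1

pivot(0,0)=11: scale R0 → (1, 7)
  clear (1,0): R1 −= (12)R0 → (0, 4)
pivot(1,1)=4: scale R1 → (0, 1)
  clear (0,1): R0 −= (7)R1 → (1, 0)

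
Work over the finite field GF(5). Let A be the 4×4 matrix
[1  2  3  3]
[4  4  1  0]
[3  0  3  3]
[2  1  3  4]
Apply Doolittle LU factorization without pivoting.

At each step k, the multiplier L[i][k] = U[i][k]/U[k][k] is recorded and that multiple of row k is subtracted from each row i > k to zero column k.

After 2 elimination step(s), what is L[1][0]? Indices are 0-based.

L[1][0] = 4

k=0: U[0][0]=1
  eliminate (1,0): mult=4, new row 1: (0, 1, 4, 3); set L[1][0]=4
  eliminate (2,0): mult=3, new row 2: (0, 4, 4, 4); set L[2][0]=3
  eliminate (3,0): mult=2, new row 3: (0, 2, 2, 3); set L[3][0]=2
k=1: U[1][1]=1
  eliminate (2,1): mult=4, new row 2: (0, 0, 3, 2); set L[2][1]=4
  eliminate (3,1): mult=2, new row 3: (0, 0, 4, 2); set L[3][1]=2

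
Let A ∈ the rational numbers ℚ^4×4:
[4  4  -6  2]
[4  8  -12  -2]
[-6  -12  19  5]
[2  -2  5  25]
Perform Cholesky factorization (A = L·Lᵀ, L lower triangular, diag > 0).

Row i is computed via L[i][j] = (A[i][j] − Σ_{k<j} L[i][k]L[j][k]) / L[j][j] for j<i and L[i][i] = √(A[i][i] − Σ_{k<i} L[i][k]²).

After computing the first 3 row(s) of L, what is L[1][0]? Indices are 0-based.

Step 1: L[0][0] = √(4) = 2.
  L[1][0] = (4) / L[0][0] = 2.
Step 2: L[1][1] = √(4) = 2.
  L[2][0] = (-6) / L[0][0] = -3.
  L[2][1] = (-6) / L[1][1] = -3.
Step 3: L[2][2] = √(1) = 1.

L[1][0] = 2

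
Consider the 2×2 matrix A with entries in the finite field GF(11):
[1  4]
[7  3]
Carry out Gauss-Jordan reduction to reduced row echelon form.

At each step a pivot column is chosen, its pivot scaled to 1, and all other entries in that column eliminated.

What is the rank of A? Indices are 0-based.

pivot(0,0)=1: scale R0 → (1, 4)
  clear (1,0): R1 −= (7)R0 → (0, 8)
pivot(1,1)=8: scale R1 → (0, 1)
  clear (0,1): R0 −= (4)R1 → (1, 0)

rank = 2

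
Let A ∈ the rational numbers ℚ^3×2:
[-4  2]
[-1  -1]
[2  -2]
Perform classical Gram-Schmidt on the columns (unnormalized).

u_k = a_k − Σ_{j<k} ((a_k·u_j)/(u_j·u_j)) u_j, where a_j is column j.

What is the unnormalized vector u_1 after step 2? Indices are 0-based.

u_1 = (-2/21, -32/21, -20/21)

Step 1: u_0 = a_0 = (-4, -1, 2).
Step 2: u_1 = a_1 − (-11/21)·u_0 = (-2/21, -32/21, -20/21).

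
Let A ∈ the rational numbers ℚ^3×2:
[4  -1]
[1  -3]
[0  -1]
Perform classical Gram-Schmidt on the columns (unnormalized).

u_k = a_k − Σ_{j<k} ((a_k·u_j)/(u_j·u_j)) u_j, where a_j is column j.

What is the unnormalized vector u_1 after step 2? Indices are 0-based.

u_1 = (11/17, -44/17, -1)

Step 1: u_0 = a_0 = (4, 1, 0).
Step 2: u_1 = a_1 − (-7/17)·u_0 = (11/17, -44/17, -1).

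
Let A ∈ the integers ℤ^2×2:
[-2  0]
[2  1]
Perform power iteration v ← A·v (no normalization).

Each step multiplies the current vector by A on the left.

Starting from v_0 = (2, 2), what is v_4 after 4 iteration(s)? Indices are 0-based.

v_0 = (2, 2).
v_1 = A·v_0 = (-4, 6).
v_2 = A·v_1 = (8, -2).
v_3 = A·v_2 = (-16, 14).
v_4 = A·v_3 = (32, -18).

v_4 = (32, -18)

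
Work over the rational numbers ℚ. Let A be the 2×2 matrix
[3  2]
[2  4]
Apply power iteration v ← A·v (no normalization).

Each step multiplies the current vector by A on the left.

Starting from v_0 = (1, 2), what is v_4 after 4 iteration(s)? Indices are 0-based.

v_0 = (1, 2).
v_1 = A·v_0 = (7, 10).
v_2 = A·v_1 = (41, 54).
v_3 = A·v_2 = (231, 298).
v_4 = A·v_3 = (1289, 1654).

v_4 = (1289, 1654)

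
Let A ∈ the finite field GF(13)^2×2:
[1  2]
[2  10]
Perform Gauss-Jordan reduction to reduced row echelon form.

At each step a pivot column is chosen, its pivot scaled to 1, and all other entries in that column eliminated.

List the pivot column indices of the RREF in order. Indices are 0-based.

pivot(0,0)=1: scale R0 → (1, 2)
  clear (1,0): R1 −= (2)R0 → (0, 6)
pivot(1,1)=6: scale R1 → (0, 1)
  clear (0,1): R0 −= (2)R1 → (1, 0)

pivot columns: 0, 1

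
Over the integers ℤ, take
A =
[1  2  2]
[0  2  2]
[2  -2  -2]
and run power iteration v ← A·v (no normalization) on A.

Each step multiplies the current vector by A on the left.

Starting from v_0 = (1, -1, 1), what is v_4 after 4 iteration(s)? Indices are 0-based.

v_4 = (29, 20, -2)

v_0 = (1, -1, 1).
v_1 = A·v_0 = (1, 0, 2).
v_2 = A·v_1 = (5, 4, -2).
v_3 = A·v_2 = (9, 4, 6).
v_4 = A·v_3 = (29, 20, -2).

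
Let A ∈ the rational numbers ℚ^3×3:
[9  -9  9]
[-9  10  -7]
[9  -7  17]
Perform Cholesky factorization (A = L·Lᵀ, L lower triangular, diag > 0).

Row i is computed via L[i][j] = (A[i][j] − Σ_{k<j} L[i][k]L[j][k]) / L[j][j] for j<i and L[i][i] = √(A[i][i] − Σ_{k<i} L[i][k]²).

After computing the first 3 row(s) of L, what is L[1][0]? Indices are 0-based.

L[1][0] = -3

Step 1: L[0][0] = √(9) = 3.
  L[1][0] = (-9) / L[0][0] = -3.
Step 2: L[1][1] = √(1) = 1.
  L[2][0] = (9) / L[0][0] = 3.
  L[2][1] = (2) / L[1][1] = 2.
Step 3: L[2][2] = √(4) = 2.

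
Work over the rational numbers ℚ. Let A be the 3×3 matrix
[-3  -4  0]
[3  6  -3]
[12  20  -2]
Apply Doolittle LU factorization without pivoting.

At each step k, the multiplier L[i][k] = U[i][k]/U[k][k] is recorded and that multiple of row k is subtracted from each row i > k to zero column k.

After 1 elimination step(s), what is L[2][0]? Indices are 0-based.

L[2][0] = -4

Step 1: pivot at (0,0) is -3.
  row1 ← row1 − (-1)·row0  ⇒  L[1][0]=-1, U row1=(0, 2, -3)
  row2 ← row2 − (-4)·row0  ⇒  L[2][0]=-4, U row2=(0, 4, -2)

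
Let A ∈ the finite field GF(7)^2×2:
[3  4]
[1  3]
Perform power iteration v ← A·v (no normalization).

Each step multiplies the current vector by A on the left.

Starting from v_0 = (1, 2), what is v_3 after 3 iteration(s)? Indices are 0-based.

v_0 = (1, 2).
v_1 = A·v_0 = (4, 0).
v_2 = A·v_1 = (5, 4).
v_3 = A·v_2 = (3, 3).

v_3 = (3, 3)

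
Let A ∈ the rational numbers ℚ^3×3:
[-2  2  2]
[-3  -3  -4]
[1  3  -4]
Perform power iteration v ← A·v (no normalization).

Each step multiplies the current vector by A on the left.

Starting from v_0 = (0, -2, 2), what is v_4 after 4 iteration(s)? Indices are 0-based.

v_0 = (0, -2, 2).
v_1 = A·v_0 = (0, -2, -14).
v_2 = A·v_1 = (-32, 62, 50).
v_3 = A·v_2 = (288, -290, -46).
v_4 = A·v_3 = (-1248, 190, -398).

v_4 = (-1248, 190, -398)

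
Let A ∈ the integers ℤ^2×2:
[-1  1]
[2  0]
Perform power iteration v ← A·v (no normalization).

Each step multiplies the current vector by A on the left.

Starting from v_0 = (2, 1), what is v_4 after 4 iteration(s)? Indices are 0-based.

v_4 = (17, -14)

v_0 = (2, 1).
v_1 = A·v_0 = (-1, 4).
v_2 = A·v_1 = (5, -2).
v_3 = A·v_2 = (-7, 10).
v_4 = A·v_3 = (17, -14).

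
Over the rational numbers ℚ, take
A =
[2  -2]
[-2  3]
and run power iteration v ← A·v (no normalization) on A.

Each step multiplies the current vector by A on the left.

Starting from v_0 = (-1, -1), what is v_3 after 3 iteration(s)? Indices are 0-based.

v_0 = (-1, -1).
v_1 = A·v_0 = (0, -1).
v_2 = A·v_1 = (2, -3).
v_3 = A·v_2 = (10, -13).

v_3 = (10, -13)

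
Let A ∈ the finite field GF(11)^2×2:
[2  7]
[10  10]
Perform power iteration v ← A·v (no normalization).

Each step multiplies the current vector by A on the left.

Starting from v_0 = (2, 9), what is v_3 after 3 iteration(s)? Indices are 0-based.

v_0 = (2, 9).
v_1 = A·v_0 = (1, 0).
v_2 = A·v_1 = (2, 10).
v_3 = A·v_2 = (8, 10).

v_3 = (8, 10)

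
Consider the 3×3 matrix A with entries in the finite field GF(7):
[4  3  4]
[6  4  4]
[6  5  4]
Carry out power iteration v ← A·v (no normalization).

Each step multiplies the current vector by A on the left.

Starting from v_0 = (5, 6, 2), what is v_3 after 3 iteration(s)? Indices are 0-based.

v_0 = (5, 6, 2).
v_1 = A·v_0 = (4, 6, 5).
v_2 = A·v_1 = (5, 5, 4).
v_3 = A·v_2 = (2, 3, 1).

v_3 = (2, 3, 1)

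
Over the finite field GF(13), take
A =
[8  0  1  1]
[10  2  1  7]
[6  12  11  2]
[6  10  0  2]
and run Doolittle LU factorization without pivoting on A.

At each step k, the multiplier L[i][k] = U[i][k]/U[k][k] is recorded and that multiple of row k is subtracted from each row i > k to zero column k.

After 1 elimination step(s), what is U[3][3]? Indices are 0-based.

k=0: U[0][0]=8
  eliminate (1,0): mult=11, new row 1: (0, 2, 3, 9); set L[1][0]=11
  eliminate (2,0): mult=4, new row 2: (0, 12, 7, 11); set L[2][0]=4
  eliminate (3,0): mult=4, new row 3: (0, 10, 9, 11); set L[3][0]=4

U[3][3] = 11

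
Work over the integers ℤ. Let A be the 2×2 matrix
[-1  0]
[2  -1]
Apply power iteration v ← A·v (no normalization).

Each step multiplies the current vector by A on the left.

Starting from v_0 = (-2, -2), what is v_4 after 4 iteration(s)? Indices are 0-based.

v_0 = (-2, -2).
v_1 = A·v_0 = (2, -2).
v_2 = A·v_1 = (-2, 6).
v_3 = A·v_2 = (2, -10).
v_4 = A·v_3 = (-2, 14).

v_4 = (-2, 14)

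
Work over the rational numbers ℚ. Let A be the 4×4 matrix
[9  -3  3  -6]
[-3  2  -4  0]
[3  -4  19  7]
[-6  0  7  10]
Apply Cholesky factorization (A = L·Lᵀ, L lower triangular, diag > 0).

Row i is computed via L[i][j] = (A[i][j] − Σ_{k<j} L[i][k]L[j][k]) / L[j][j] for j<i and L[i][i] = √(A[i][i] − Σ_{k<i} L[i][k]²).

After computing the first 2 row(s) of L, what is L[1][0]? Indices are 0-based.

Step 1: L[0][0] = √(9) = 3.
  L[1][0] = (-3) / L[0][0] = -1.
Step 2: L[1][1] = √(1) = 1.

L[1][0] = -1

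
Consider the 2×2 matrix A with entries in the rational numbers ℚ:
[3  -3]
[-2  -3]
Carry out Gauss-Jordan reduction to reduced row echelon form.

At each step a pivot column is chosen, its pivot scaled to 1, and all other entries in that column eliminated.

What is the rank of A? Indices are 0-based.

rank = 2

[1] R0 /= 3  ⇒  (1, -1)
     R1 -= -2·R0  ⇒  (0, -5)
[2] R1 /= -5  ⇒  (0, 1)
     R0 -= -1·R1  ⇒  (1, 0)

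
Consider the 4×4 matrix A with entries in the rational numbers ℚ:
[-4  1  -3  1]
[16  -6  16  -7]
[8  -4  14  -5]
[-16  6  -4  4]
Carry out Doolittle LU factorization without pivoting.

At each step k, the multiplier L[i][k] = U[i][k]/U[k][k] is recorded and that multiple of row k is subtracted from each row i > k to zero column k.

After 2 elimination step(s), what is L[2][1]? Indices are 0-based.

k=0: U[0][0]=-4
  eliminate (1,0): mult=-4, new row 1: (0, -2, 4, -3); set L[1][0]=-4
  eliminate (2,0): mult=-2, new row 2: (0, -2, 8, -3); set L[2][0]=-2
  eliminate (3,0): mult=4, new row 3: (0, 2, 8, 0); set L[3][0]=4
k=1: U[1][1]=-2
  eliminate (2,1): mult=1, new row 2: (0, 0, 4, 0); set L[2][1]=1
  eliminate (3,1): mult=-1, new row 3: (0, 0, 12, -3); set L[3][1]=-1

L[2][1] = 1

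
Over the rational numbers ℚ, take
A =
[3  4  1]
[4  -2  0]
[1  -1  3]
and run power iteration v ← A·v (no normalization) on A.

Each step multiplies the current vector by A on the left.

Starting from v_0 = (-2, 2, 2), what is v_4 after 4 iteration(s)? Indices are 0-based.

v_0 = (-2, 2, 2).
v_1 = A·v_0 = (4, -12, 2).
v_2 = A·v_1 = (-34, 40, 22).
v_3 = A·v_2 = (80, -216, -8).
v_4 = A·v_3 = (-632, 752, 272).

v_4 = (-632, 752, 272)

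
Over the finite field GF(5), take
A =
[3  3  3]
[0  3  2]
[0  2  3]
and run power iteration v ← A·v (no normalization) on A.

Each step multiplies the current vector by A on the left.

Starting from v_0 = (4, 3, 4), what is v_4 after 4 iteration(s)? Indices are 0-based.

v_4 = (1, 2, 3)

v_0 = (4, 3, 4).
v_1 = A·v_0 = (3, 2, 3).
v_2 = A·v_1 = (4, 2, 3).
v_3 = A·v_2 = (2, 2, 3).
v_4 = A·v_3 = (1, 2, 3).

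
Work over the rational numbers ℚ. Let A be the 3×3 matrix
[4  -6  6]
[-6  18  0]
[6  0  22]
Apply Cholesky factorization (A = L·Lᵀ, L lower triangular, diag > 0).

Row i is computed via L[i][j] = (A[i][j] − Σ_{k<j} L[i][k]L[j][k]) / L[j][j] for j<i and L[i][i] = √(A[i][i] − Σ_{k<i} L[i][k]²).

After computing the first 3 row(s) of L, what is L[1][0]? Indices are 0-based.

L[1][0] = -3

Step 1: L[0][0] = √(4) = 2.
  L[1][0] = (-6) / L[0][0] = -3.
Step 2: L[1][1] = √(9) = 3.
  L[2][0] = (6) / L[0][0] = 3.
  L[2][1] = (9) / L[1][1] = 3.
Step 3: L[2][2] = √(4) = 2.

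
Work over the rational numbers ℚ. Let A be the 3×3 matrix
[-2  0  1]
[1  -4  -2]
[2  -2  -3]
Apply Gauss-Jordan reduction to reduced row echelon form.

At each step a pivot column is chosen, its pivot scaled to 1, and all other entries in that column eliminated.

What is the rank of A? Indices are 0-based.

rank = 3

[1] R0 /= -2  ⇒  (1, 0, -1/2)
     R1 -= 1·R0  ⇒  (0, -4, -3/2)
     R2 -= 2·R0  ⇒  (0, -2, -2)
[2] R1 /= -4  ⇒  (0, 1, 3/8)
     R2 -= -2·R1  ⇒  (0, 0, -5/4)
[3] R2 /= -5/4  ⇒  (0, 0, 1)
     R0 -= -1/2·R2  ⇒  (1, 0, 0)
     R1 -= 3/8·R2  ⇒  (0, 1, 0)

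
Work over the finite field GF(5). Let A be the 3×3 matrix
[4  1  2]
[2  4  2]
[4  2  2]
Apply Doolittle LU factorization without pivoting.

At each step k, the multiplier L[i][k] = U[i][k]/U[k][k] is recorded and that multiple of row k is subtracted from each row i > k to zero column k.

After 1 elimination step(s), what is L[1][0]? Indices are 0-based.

Step 1: pivot at (0,0) is 4.
  row1 ← row1 − (3)·row0  ⇒  L[1][0]=3, U row1=(0, 1, 1)
  row2 ← row2 − (1)·row0  ⇒  L[2][0]=1, U row2=(0, 1, 0)

L[1][0] = 3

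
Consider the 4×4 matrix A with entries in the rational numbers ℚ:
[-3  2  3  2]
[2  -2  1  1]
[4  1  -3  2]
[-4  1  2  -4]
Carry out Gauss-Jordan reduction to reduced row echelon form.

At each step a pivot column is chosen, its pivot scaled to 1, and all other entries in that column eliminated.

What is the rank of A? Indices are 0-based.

rank = 4

pivot(0,0)=-3: scale R0 → (1, -2/3, -1, -2/3)
  clear (1,0): R1 −= (2)R0 → (0, -2/3, 3, 7/3)
  clear (2,0): R2 −= (4)R0 → (0, 11/3, 1, 14/3)
  clear (3,0): R3 −= (-4)R0 → (0, -5/3, -2, -20/3)
pivot(1,1)=-2/3: scale R1 → (0, 1, -9/2, -7/2)
  clear (0,1): R0 −= (-2/3)R1 → (1, 0, -4, -3)
  clear (2,1): R2 −= (11/3)R1 → (0, 0, 35/2, 35/2)
  clear (3,1): R3 −= (-5/3)R1 → (0, 0, -19/2, -25/2)
pivot(2,2)=35/2: scale R2 → (0, 0, 1, 1)
  clear (0,2): R0 −= (-4)R2 → (1, 0, 0, 1)
  clear (1,2): R1 −= (-9/2)R2 → (0, 1, 0, 1)
  clear (3,2): R3 −= (-19/2)R2 → (0, 0, 0, -3)
pivot(3,3)=-3: scale R3 → (0, 0, 0, 1)
  clear (0,3): R0 −= (1)R3 → (1, 0, 0, 0)
  clear (1,3): R1 −= (1)R3 → (0, 1, 0, 0)
  clear (2,3): R2 −= (1)R3 → (0, 0, 1, 0)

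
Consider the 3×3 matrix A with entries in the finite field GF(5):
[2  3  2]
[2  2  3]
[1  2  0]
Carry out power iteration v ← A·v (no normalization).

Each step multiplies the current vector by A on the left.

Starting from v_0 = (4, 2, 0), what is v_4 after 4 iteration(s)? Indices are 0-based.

v_0 = (4, 2, 0).
v_1 = A·v_0 = (4, 2, 3).
v_2 = A·v_1 = (0, 1, 3).
v_3 = A·v_2 = (4, 1, 2).
v_4 = A·v_3 = (0, 1, 1).

v_4 = (0, 1, 1)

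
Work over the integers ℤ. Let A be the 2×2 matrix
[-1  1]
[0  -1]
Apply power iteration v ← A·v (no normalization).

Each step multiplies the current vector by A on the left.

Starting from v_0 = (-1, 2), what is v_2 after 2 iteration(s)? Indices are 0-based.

v_0 = (-1, 2).
v_1 = A·v_0 = (3, -2).
v_2 = A·v_1 = (-5, 2).

v_2 = (-5, 2)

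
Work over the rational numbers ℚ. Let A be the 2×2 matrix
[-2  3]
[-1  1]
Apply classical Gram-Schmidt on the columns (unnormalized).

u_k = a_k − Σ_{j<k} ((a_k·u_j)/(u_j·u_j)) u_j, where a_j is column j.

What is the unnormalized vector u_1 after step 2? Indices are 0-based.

u_1 = (1/5, -2/5)

Step 1: u_0 = a_0 = (-2, -1).
Step 2: u_1 = a_1 − (-7/5)·u_0 = (1/5, -2/5).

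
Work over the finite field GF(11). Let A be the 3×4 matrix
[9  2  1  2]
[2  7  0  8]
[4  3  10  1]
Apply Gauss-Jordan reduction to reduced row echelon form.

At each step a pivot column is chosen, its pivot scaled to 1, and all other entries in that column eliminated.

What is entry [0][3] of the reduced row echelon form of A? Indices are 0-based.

M[0][3] = 9

pivot(0,0)=9: scale R0 → (1, 10, 5, 10)
  clear (1,0): R1 −= (2)R0 → (0, 9, 1, 10)
  clear (2,0): R2 −= (4)R0 → (0, 7, 1, 5)
pivot(1,1)=9: scale R1 → (0, 1, 5, 6)
  clear (0,1): R0 −= (10)R1 → (1, 0, 10, 5)
  clear (2,1): R2 −= (7)R1 → (0, 0, 10, 7)
pivot(2,2)=10: scale R2 → (0, 0, 1, 4)
  clear (0,2): R0 −= (10)R2 → (1, 0, 0, 9)
  clear (1,2): R1 −= (5)R2 → (0, 1, 0, 8)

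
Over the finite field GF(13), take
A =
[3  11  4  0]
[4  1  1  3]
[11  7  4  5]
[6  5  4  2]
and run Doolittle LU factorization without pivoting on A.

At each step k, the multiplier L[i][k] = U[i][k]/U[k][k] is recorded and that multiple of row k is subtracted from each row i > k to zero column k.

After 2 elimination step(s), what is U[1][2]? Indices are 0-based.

[col 0] pivot 3
  R1 -= 10*R0 → (0, 8, 0, 3)  (L[1][0] := 10)
  R2 -= 8*R0 → (0, 10, 11, 5)  (L[2][0] := 8)
  R3 -= 2*R0 → (0, 9, 9, 2)  (L[3][0] := 2)
[col 1] pivot 8
  R2 -= 11*R1 → (0, 0, 11, 11)  (L[2][1] := 11)
  R3 -= 6*R1 → (0, 0, 9, 10)  (L[3][1] := 6)

U[1][2] = 0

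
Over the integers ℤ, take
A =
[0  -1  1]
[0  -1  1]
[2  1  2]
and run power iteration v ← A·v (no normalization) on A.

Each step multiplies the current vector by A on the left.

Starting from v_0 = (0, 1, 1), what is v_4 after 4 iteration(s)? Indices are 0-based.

v_0 = (0, 1, 1).
v_1 = A·v_0 = (0, 0, 3).
v_2 = A·v_1 = (3, 3, 6).
v_3 = A·v_2 = (3, 3, 21).
v_4 = A·v_3 = (18, 18, 51).

v_4 = (18, 18, 51)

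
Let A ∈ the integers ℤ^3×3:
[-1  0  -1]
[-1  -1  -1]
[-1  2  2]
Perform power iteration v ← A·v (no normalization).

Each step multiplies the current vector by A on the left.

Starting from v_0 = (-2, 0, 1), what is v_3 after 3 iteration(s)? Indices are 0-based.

v_0 = (-2, 0, 1).
v_1 = A·v_0 = (1, 1, 4).
v_2 = A·v_1 = (-5, -6, 9).
v_3 = A·v_2 = (-4, 2, 11).

v_3 = (-4, 2, 11)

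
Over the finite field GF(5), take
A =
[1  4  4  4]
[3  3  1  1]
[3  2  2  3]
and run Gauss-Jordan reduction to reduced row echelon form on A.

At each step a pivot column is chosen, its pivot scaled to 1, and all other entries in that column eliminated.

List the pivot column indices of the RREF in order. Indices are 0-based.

pivot columns: 0, 1, 3

pivot(0,0)=1: scale R0 → (1, 4, 4, 4)
  clear (1,0): R1 −= (3)R0 → (0, 1, 4, 4)
  clear (2,0): R2 −= (3)R0 → (0, 0, 0, 1)
pivot(1,1)=1: scale R1 → (0, 1, 4, 4)
  clear (0,1): R0 −= (4)R1 → (1, 0, 3, 3)
col 2: no nonzero at/below row 2; advance.
pivot(2,3)=1: scale R2 → (0, 0, 0, 1)
  clear (0,3): R0 −= (3)R2 → (1, 0, 3, 0)
  clear (1,3): R1 −= (4)R2 → (0, 1, 4, 0)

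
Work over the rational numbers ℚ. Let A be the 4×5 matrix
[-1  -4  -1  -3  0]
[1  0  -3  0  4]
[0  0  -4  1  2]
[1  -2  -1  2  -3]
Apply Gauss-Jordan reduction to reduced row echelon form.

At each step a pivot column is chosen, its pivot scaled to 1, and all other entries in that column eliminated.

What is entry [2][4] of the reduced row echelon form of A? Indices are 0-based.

M[2][4] = -8/9

step 1: normalize row 0 (÷-1) = (1, 4, 1, 3, 0)
  row 1: subtract 1×row0 = (0, -4, -4, -3, 4)
  row 3: subtract 1×row0 = (0, -6, -2, -1, -3)
step 2: normalize row 1 (÷-4) = (0, 1, 1, 3/4, -1)
  row 0: subtract 4×row1 = (1, 0, -3, 0, 4)
  row 3: subtract -6×row1 = (0, 0, 4, 7/2, -9)
step 3: normalize row 2 (÷-4) = (0, 0, 1, -1/4, -1/2)
  row 0: subtract -3×row2 = (1, 0, 0, -3/4, 5/2)
  row 1: subtract 1×row2 = (0, 1, 0, 1, -1/2)
  row 3: subtract 4×row2 = (0, 0, 0, 9/2, -7)
step 4: normalize row 3 (÷9/2) = (0, 0, 0, 1, -14/9)
  row 0: subtract -3/4×row3 = (1, 0, 0, 0, 4/3)
  row 1: subtract 1×row3 = (0, 1, 0, 0, 19/18)
  row 2: subtract -1/4×row3 = (0, 0, 1, 0, -8/9)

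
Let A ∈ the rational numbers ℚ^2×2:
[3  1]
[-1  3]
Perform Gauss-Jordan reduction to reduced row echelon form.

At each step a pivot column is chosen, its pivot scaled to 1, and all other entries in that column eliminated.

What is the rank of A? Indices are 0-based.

rank = 2

[1] R0 /= 3  ⇒  (1, 1/3)
     R1 -= -1·R0  ⇒  (0, 10/3)
[2] R1 /= 10/3  ⇒  (0, 1)
     R0 -= 1/3·R1  ⇒  (1, 0)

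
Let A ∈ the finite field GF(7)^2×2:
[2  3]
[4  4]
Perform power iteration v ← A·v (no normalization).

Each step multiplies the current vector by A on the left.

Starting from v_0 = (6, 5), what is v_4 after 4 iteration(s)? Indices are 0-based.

v_4 = (3, 5)

v_0 = (6, 5).
v_1 = A·v_0 = (6, 2).
v_2 = A·v_1 = (4, 4).
v_3 = A·v_2 = (6, 4).
v_4 = A·v_3 = (3, 5).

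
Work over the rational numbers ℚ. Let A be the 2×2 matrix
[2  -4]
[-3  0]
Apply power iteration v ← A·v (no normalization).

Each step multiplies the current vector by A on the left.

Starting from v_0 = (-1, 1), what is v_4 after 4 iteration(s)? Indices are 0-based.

v_4 = (-528, 360)

v_0 = (-1, 1).
v_1 = A·v_0 = (-6, 3).
v_2 = A·v_1 = (-24, 18).
v_3 = A·v_2 = (-120, 72).
v_4 = A·v_3 = (-528, 360).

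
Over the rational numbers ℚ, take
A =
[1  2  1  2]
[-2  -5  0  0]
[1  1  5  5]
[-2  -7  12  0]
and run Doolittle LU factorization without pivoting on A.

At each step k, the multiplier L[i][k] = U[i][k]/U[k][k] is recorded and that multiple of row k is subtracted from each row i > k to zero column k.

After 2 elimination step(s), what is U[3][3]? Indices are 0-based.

U[3][3] = -8

Step 1: pivot at (0,0) is 1.
  row1 ← row1 − (-2)·row0  ⇒  L[1][0]=-2, U row1=(0, -1, 2, 4)
  row2 ← row2 − (1)·row0  ⇒  L[2][0]=1, U row2=(0, -1, 4, 3)
  row3 ← row3 − (-2)·row0  ⇒  L[3][0]=-2, U row3=(0, -3, 14, 4)
Step 2: pivot at (1,1) is -1.
  row2 ← row2 − (1)·row1  ⇒  L[2][1]=1, U row2=(0, 0, 2, -1)
  row3 ← row3 − (3)·row1  ⇒  L[3][1]=3, U row3=(0, 0, 8, -8)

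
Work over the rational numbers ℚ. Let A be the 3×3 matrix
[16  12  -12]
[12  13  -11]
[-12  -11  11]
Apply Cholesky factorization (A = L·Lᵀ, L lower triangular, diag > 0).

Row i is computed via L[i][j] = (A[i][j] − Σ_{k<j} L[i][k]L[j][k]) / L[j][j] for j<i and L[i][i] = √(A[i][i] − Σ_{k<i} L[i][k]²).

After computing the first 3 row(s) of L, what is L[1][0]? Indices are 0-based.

L[1][0] = 3

Step 1: L[0][0] = √(16) = 4.
  L[1][0] = (12) / L[0][0] = 3.
Step 2: L[1][1] = √(4) = 2.
  L[2][0] = (-12) / L[0][0] = -3.
  L[2][1] = (-2) / L[1][1] = -1.
Step 3: L[2][2] = √(1) = 1.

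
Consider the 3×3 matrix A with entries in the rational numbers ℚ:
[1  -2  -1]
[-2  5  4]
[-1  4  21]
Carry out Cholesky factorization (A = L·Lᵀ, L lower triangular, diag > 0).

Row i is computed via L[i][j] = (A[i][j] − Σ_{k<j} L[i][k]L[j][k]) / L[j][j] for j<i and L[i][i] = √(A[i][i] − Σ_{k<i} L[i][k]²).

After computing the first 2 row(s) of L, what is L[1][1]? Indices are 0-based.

L[1][1] = 1

Step 1: L[0][0] = √(1) = 1.
  L[1][0] = (-2) / L[0][0] = -2.
Step 2: L[1][1] = √(1) = 1.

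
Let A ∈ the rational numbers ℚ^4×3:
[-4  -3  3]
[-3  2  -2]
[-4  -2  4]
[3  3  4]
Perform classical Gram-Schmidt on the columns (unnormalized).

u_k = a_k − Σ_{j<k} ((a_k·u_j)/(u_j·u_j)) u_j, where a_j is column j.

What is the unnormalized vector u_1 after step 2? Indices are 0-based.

Step 1: u_0 = a_0 = (-4, -3, -4, 3).
Step 2: u_1 = a_1 − (23/50)·u_0 = (-29/25, 169/50, -4/25, 81/50).

u_1 = (-29/25, 169/50, -4/25, 81/50)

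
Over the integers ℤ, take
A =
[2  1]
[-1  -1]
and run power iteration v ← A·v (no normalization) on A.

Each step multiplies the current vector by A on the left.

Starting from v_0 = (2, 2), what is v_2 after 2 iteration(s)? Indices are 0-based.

v_2 = (8, -2)

v_0 = (2, 2).
v_1 = A·v_0 = (6, -4).
v_2 = A·v_1 = (8, -2).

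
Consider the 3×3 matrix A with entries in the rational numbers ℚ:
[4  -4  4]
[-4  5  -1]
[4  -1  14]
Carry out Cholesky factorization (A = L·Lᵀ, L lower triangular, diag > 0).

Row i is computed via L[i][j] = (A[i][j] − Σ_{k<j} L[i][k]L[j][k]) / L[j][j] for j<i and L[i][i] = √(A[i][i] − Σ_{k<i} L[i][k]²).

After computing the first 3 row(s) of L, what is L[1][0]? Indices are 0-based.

L[1][0] = -2

Step 1: L[0][0] = √(4) = 2.
  L[1][0] = (-4) / L[0][0] = -2.
Step 2: L[1][1] = √(1) = 1.
  L[2][0] = (4) / L[0][0] = 2.
  L[2][1] = (3) / L[1][1] = 3.
Step 3: L[2][2] = √(1) = 1.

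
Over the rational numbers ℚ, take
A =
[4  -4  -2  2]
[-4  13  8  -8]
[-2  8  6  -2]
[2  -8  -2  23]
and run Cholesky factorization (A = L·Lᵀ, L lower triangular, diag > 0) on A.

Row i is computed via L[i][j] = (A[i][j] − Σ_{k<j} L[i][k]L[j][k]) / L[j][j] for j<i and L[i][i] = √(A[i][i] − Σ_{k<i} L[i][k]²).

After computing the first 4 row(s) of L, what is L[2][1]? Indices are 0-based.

L[2][1] = 2

Step 1: L[0][0] = √(4) = 2.
  L[1][0] = (-4) / L[0][0] = -2.
Step 2: L[1][1] = √(9) = 3.
  L[2][0] = (-2) / L[0][0] = -1.
  L[2][1] = (6) / L[1][1] = 2.
Step 3: L[2][2] = √(1) = 1.
  L[3][0] = (2) / L[0][0] = 1.
  L[3][1] = (-6) / L[1][1] = -2.
  L[3][2] = (3) / L[2][2] = 3.
Step 4: L[3][3] = √(9) = 3.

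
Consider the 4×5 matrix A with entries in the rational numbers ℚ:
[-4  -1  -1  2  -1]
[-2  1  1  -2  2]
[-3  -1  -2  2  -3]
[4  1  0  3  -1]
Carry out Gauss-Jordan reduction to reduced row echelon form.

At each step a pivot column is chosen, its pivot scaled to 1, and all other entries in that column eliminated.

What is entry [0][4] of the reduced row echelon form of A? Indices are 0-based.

[1] R0 /= -4  ⇒  (1, 1/4, 1/4, -1/2, 1/4)
     R1 -= -2·R0  ⇒  (0, 3/2, 3/2, -3, 5/2)
     R2 -= -3·R0  ⇒  (0, -1/4, -5/4, 1/2, -9/4)
     R3 -= 4·R0  ⇒  (0, 0, -1, 5, -2)
[2] R1 /= 3/2  ⇒  (0, 1, 1, -2, 5/3)
     R0 -= 1/4·R1  ⇒  (1, 0, 0, 0, -1/6)
     R2 -= -1/4·R1  ⇒  (0, 0, -1, 0, -11/6)
[3] R2 /= -1  ⇒  (0, 0, 1, 0, 11/6)
     R1 -= 1·R2  ⇒  (0, 1, 0, -2, -1/6)
     R3 -= -1·R2  ⇒  (0, 0, 0, 5, -1/6)
[4] R3 /= 5  ⇒  (0, 0, 0, 1, -1/30)
     R1 -= -2·R3  ⇒  (0, 1, 0, 0, -7/30)

M[0][4] = -1/6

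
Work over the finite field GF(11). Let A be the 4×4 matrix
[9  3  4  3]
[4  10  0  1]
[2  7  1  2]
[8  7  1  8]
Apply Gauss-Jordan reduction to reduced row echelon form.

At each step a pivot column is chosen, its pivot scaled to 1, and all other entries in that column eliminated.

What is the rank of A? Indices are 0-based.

[1] R0 /= 9  ⇒  (1, 4, 9, 4)
     R1 -= 4·R0  ⇒  (0, 5, 8, 7)
     R2 -= 2·R0  ⇒  (0, 10, 5, 5)
     R3 -= 8·R0  ⇒  (0, 8, 6, 9)
[2] R1 /= 5  ⇒  (0, 1, 6, 8)
     R0 -= 4·R1  ⇒  (1, 0, 7, 5)
     R2 -= 10·R1  ⇒  (0, 0, 0, 2)
     R3 -= 8·R1  ⇒  (0, 0, 2, 0)
[3] R2 <-> R3
[3] R2 /= 2  ⇒  (0, 0, 1, 0)
     R0 -= 7·R2  ⇒  (1, 0, 0, 5)
     R1 -= 6·R2  ⇒  (0, 1, 0, 8)
[4] R3 /= 2  ⇒  (0, 0, 0, 1)
     R0 -= 5·R3  ⇒  (1, 0, 0, 0)
     R1 -= 8·R3  ⇒  (0, 1, 0, 0)

rank = 4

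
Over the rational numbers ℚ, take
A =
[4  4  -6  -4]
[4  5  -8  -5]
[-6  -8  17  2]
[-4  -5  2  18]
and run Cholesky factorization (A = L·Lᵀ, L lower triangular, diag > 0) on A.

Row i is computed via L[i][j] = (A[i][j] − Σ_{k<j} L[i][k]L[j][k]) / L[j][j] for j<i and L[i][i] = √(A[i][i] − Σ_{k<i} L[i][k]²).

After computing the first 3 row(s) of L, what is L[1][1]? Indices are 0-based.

L[1][1] = 1

Step 1: L[0][0] = √(4) = 2.
  L[1][0] = (4) / L[0][0] = 2.
Step 2: L[1][1] = √(1) = 1.
  L[2][0] = (-6) / L[0][0] = -3.
  L[2][1] = (-2) / L[1][1] = -2.
Step 3: L[2][2] = √(4) = 2.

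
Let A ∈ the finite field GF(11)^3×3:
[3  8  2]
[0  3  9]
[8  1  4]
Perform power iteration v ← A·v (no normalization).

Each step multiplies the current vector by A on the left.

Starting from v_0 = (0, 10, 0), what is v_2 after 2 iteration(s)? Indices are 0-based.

v_2 = (5, 4, 6)

v_0 = (0, 10, 0).
v_1 = A·v_0 = (3, 8, 10).
v_2 = A·v_1 = (5, 4, 6).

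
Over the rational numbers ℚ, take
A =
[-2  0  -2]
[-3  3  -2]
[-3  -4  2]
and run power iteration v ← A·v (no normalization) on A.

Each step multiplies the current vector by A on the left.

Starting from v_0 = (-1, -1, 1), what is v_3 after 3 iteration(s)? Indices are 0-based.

v_0 = (-1, -1, 1).
v_1 = A·v_0 = (0, -2, 9).
v_2 = A·v_1 = (-18, -24, 26).
v_3 = A·v_2 = (-16, -70, 202).

v_3 = (-16, -70, 202)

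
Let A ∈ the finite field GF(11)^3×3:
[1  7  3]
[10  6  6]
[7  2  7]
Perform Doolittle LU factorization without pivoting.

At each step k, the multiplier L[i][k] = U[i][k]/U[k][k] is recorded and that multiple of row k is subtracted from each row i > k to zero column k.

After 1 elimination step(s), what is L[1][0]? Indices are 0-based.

L[1][0] = 10

Step 1: pivot at (0,0) is 1.
  row1 ← row1 − (10)·row0  ⇒  L[1][0]=10, U row1=(0, 2, 9)
  row2 ← row2 − (7)·row0  ⇒  L[2][0]=7, U row2=(0, 8, 8)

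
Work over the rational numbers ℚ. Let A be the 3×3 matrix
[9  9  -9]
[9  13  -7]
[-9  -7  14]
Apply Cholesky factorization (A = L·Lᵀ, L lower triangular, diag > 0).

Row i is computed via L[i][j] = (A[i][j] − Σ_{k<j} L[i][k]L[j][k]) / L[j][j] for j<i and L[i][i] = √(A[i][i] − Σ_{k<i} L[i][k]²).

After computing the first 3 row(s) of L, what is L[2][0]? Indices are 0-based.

Step 1: L[0][0] = √(9) = 3.
  L[1][0] = (9) / L[0][0] = 3.
Step 2: L[1][1] = √(4) = 2.
  L[2][0] = (-9) / L[0][0] = -3.
  L[2][1] = (2) / L[1][1] = 1.
Step 3: L[2][2] = √(4) = 2.

L[2][0] = -3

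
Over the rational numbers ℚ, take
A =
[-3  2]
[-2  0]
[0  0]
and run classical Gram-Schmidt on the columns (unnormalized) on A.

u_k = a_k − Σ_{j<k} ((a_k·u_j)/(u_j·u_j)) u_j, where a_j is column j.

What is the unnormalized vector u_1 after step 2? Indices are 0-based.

Step 1: u_0 = a_0 = (-3, -2, 0).
Step 2: u_1 = a_1 − (-6/13)·u_0 = (8/13, -12/13, 0).

u_1 = (8/13, -12/13, 0)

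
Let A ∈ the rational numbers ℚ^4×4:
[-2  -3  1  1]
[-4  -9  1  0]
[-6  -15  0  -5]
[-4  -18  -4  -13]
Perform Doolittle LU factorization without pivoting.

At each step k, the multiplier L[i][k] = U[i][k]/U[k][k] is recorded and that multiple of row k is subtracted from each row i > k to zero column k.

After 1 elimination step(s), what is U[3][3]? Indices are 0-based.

Step 1: pivot at (0,0) is -2.
  row1 ← row1 − (2)·row0  ⇒  L[1][0]=2, U row1=(0, -3, -1, -2)
  row2 ← row2 − (3)·row0  ⇒  L[2][0]=3, U row2=(0, -6, -3, -8)
  row3 ← row3 − (2)·row0  ⇒  L[3][0]=2, U row3=(0, -12, -6, -15)

U[3][3] = -15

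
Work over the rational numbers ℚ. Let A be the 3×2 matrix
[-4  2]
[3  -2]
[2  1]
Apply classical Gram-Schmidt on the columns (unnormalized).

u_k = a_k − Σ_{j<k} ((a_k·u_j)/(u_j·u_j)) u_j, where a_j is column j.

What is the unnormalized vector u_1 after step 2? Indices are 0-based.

u_1 = (10/29, -22/29, 53/29)

Step 1: u_0 = a_0 = (-4, 3, 2).
Step 2: u_1 = a_1 − (-12/29)·u_0 = (10/29, -22/29, 53/29).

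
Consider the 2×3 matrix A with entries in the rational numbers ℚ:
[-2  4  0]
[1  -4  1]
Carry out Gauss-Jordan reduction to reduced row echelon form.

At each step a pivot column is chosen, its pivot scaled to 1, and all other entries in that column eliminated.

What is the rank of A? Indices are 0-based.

step 1: normalize row 0 (÷-2) = (1, -2, 0)
  row 1: subtract 1×row0 = (0, -2, 1)
step 2: normalize row 1 (÷-2) = (0, 1, -1/2)
  row 0: subtract -2×row1 = (1, 0, -1)

rank = 2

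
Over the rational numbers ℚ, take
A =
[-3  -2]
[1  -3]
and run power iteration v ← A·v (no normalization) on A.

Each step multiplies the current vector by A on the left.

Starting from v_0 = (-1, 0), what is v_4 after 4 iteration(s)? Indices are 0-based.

v_0 = (-1, 0).
v_1 = A·v_0 = (3, -1).
v_2 = A·v_1 = (-7, 6).
v_3 = A·v_2 = (9, -25).
v_4 = A·v_3 = (23, 84).

v_4 = (23, 84)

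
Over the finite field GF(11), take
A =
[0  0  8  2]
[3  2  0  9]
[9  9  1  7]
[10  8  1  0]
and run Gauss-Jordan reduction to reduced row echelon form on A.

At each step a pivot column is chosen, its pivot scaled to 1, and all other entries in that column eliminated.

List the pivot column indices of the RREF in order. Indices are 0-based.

[1] R0 <-> R1
[1] R0 /= 3  ⇒  (1, 8, 0, 3)
     R2 -= 9·R0  ⇒  (0, 3, 1, 2)
     R3 -= 10·R0  ⇒  (0, 5, 1, 3)
[2] R1 <-> R2
[2] R1 /= 3  ⇒  (0, 1, 4, 8)
     R0 -= 8·R1  ⇒  (1, 0, 1, 5)
     R3 -= 5·R1  ⇒  (0, 0, 3, 7)
[3] R2 /= 8  ⇒  (0, 0, 1, 3)
     R0 -= 1·R2  ⇒  (1, 0, 0, 2)
     R1 -= 4·R2  ⇒  (0, 1, 0, 7)
     R3 -= 3·R2  ⇒  (0, 0, 0, 9)
[4] R3 /= 9  ⇒  (0, 0, 0, 1)
     R0 -= 2·R3  ⇒  (1, 0, 0, 0)
     R1 -= 7·R3  ⇒  (0, 1, 0, 0)
     R2 -= 3·R3  ⇒  (0, 0, 1, 0)

pivot columns: 0, 1, 2, 3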